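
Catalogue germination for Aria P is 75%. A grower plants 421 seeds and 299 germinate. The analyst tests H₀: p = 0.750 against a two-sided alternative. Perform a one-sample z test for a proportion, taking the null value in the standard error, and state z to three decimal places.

p̂ = 299/421 = 0.710214.
SE = √(p₀(1−p₀)/n) = √(0.1875/421) = 0.021104.
z = (0.710214 − 0.75)/0.021104 = -0.039786/0.021104 = -1.885.
p-value = 2·P(Z > 1.885) ≈ 0.0594.

z = -1.885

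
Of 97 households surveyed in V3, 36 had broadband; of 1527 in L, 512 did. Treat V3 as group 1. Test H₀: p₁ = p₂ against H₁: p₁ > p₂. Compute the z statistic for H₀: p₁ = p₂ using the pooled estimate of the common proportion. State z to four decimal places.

z = 0.7238

p̂₁ = 36/97 = 0.371134, p̂₂ = 512/1527 = 0.335298.
Pooled p̂ = (36+512)/(97+1527) = 548/1624 = 0.337438.
SE = √(p̂(1−p̂)(1/n₁+1/n₂)) = √(0.337438·0.662562·0.0109642) = √(0.0024513) = 0.049511.
z = (0.371134 − 0.335298)/0.049511 = 0.035836/0.049511 = 0.7238.
p-value = P(Z > 0.724) ≈ 0.2346.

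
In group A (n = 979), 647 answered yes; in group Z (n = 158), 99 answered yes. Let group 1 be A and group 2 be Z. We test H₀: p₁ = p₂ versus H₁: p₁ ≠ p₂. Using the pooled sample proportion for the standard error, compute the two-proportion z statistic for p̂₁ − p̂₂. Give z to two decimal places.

z = 0.84

p̂₁ = 647/979 ≈ 0.6609, p̂₂ = 99/158 ≈ 0.6266.
Pooled p̂ = (647+99)/(979+158) = 746/1137 = 0.6561.
SE = √(0.225629 × 0.00735056) = 0.0407.
z = (0.6609 − 0.6266)/0.0407 = 0.0343/0.0407 = 0.84.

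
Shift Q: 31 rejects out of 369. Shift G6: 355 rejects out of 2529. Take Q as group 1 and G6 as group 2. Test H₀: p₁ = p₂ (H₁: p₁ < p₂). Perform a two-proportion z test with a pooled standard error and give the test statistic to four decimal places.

z = -2.9765

p̂₁ = 31/369 ≈ 0.0840108, p̂₂ = 355/2529 ≈ 0.1403717.
Pooled p̂ = (31+355)/(369+2529) = 386/2898 = 0.1331953.
SE = √(p̂(1−p̂)(1/n₁+1/n₂)) = √(0.1331953·0.8668047·0.00310544) = √(0.000358536) = 0.0189351.
z = (0.0840108 − 0.1403717)/0.0189351 = -0.0563609/0.0189351 = -2.9765.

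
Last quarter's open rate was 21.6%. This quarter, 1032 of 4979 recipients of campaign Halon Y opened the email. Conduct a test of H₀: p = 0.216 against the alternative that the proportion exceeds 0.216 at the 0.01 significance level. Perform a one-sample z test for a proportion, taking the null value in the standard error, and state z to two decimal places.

z = -1.50

p̂ = 1032/4979 ≈ 0.2073.
Standard error under H₀: √(0.216×0.784/4979) = 0.0058.
z = (0.2073 − 0.216)/0.0058 = -0.0087/0.0058 = -1.50.
p-value = P(Z > -1.497) ≈ 0.9328. With α = 0.01, fail to reject H₀.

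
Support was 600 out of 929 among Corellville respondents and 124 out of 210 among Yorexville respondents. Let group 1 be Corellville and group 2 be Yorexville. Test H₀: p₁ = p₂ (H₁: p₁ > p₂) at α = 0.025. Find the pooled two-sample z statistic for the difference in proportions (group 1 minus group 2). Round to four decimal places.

p̂₁ = 600/929 ≈ 0.645856, p̂₂ = 124/210 ≈ 0.590476.
Pooled p̂ = (600+124)/(929+210) = 724/1139 = 0.635645.
SE = √(p̂(1−p̂)(1/n₁+1/n₂)) = √(0.635645·0.364355·0.00583833) = √(0.00135216) = 0.036772.
z = (0.645856 − 0.590476)/0.036772 = 0.055380/0.036772 = 1.5060.
p-value = P(Z > 1.506) ≈ 0.0660, so at α = 0.025 we fail to reject H₀.

z = 1.5060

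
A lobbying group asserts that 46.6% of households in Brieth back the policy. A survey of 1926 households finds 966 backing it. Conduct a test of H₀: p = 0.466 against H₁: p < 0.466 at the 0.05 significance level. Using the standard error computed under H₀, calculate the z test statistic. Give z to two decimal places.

p̂ = 966/1926 = 0.50156.
SE = √(p₀(1−p₀)/n) = √(0.24884/1926) = 0.01137.
z = (0.50156 − 0.466)/0.01137 = 0.03556/0.01137 = 3.13.
p-value = P(Z < 3.128) ≈ 0.9991. With α = 0.05, fail to reject H₀.

z = 3.13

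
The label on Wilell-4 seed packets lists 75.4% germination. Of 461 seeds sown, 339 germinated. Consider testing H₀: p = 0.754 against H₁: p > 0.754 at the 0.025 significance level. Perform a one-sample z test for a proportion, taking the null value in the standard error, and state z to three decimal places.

z = -0.929

p̂ = 339/461 ≈ 0.73536.
SE = √(p₀(1−p₀)/n) = √(0.18548/461) = 0.02006.
z = (0.73536 − 0.754)/0.02006 = -0.01864/0.02006 = -0.929.
p-value = P(Z > -0.929) ≈ 0.8237. With α = 0.025, fail to reject H₀.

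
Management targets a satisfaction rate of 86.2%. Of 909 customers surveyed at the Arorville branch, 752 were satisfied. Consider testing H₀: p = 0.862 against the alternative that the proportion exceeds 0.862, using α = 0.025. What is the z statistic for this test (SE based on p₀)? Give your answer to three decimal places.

p̂ = 752/909 ≈ 0.82728.
Under H₀, SE = √(0.862·0.138/909) = √(0.000130865) = 0.01144.
z = (0.82728 − 0.862)/0.01144 = -0.03472/0.01144 = -3.035.
p-value = P(Z > -3.035) ≈ 0.9988, so at α = 0.025 we fail to reject H₀.

z = -3.035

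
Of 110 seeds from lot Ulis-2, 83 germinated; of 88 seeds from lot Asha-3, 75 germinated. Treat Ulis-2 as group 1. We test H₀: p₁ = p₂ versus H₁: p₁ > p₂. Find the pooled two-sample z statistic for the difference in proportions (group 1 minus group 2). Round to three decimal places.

p̂₁ = 83/110 = 0.75455, p̂₂ = 75/88 = 0.85227.
Pooled p̂ = (83+75)/(110+88) = 158/198 = 0.79798.
SE = √(0.161208 × 0.0204545) = 0.05742.
z = (0.75455 − 0.85227)/0.05742 = -0.09772/0.05742 = -1.702.
p-value = P(Z > -1.702) ≈ 0.9556.

z = -1.702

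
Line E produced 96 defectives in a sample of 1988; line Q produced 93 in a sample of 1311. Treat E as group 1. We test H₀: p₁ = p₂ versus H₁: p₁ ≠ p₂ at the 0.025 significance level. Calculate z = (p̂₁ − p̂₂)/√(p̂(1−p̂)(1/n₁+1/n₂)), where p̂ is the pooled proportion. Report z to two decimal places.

z = -2.74

p̂₁ = 96/1988 = 0.04829, p̂₂ = 93/1311 = 0.07094.
Pooled p̂ = (96+93)/(1988+1311) = 189/3299 = 0.05729.
SE = √(0.0540079 × 0.00126579) = 0.00827.
z = (0.04829 − 0.07094)/0.00827 = -0.02265/0.00827 = -2.74.
Two-sided p-value ≈ 2·Φ(−2.739) = 0.0062. With α = 0.025, reject H₀.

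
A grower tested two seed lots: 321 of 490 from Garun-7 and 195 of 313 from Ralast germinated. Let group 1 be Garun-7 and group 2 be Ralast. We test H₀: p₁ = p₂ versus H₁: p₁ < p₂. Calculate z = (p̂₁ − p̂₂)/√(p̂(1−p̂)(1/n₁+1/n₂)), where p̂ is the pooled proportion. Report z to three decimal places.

p̂₁ = 321/490 = 0.65510, p̂₂ = 195/313 = 0.62300.
Pooled p̂ = (321+195)/(490+313) = 516/803 = 0.64259.
SE = √(0.229668 × 0.0052357) = 0.03468.
z = (0.65510 − 0.62300)/0.03468 = 0.03210/0.03468 = 0.926.

z = 0.926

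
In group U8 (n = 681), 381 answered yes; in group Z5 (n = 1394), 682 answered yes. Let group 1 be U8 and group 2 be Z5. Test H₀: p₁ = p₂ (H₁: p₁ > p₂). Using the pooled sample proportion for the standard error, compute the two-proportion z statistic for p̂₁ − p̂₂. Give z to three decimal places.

p̂₁ = 381/681 = 0.55947, p̂₂ = 682/1394 = 0.48924.
Pooled p̂ = (381+682)/(681+1394) = 1063/2075 = 0.51229.
SE = √(p̂(1−p̂)(1/n₁+1/n₂)) = √(0.51229·0.48771·0.00218579) = √(0.000546117) = 0.02337.
z = (0.55947 − 0.48924)/0.02337 = 0.07023/0.02337 = 3.005.

z = 3.005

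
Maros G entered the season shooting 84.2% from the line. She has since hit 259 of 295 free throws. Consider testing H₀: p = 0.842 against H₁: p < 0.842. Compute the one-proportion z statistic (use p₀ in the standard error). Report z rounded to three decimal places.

z = 1.694

p̂ = 259/295 = 0.87797.
Under H₀, SE = √(0.842·0.158/295) = √(0.000450969) = 0.02124.
z = (0.87797 − 0.842)/0.02124 = 0.03597/0.02124 = 1.694.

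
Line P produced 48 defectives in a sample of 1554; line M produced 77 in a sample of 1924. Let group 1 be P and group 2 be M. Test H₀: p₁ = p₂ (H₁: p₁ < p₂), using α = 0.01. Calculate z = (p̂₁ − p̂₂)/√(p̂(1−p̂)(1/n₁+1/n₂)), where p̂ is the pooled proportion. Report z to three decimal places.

z = -1.439

p̂₁ = 48/1554 ≈ 0.0308880, p̂₂ = 77/1924 ≈ 0.0400208.
Pooled p̂ = (48+77)/(1554+1924) = 125/3478 = 0.0359402.
SE = √(0.0346485 × 0.00116325) = 0.0063486.
z = (0.0308880 − 0.0400208)/0.0063486 = -0.0091328/0.0063486 = -1.439.
p-value = P(Z < -1.439) ≈ 0.0751, so at α = 0.01 we fail to reject H₀.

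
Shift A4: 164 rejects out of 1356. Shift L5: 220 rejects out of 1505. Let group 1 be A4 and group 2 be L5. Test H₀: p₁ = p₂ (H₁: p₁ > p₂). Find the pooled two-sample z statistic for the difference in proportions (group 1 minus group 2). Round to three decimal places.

z = -1.977

p̂₁ = 164/1356 = 0.120944, p̂₂ = 220/1505 = 0.146179.
Pooled p̂ = (164+220)/(1356+1505) = 384/2861 = 0.134219.
SE = √(0.116204 × 0.00140191) = 0.012764.
z = (0.120944 − 0.146179)/0.012764 = -0.025235/0.012764 = -1.977.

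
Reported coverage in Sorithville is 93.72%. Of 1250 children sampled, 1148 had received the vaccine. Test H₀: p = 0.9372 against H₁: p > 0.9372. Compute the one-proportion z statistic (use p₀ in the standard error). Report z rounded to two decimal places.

z = -2.74

p̂ = 1148/1250 = 0.91840.
SE = √(p₀(1−p₀)/n) = √(0.058856/1250) = 0.00686.
z = (0.91840 − 0.9372)/0.00686 = -0.01880/0.00686 = -2.74.
p-value = P(Z > -2.740) ≈ 0.9969.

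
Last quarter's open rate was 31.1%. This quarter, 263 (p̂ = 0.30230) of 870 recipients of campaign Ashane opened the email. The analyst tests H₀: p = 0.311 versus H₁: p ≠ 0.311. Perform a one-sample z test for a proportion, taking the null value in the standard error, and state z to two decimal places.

z = -0.55

p̂ = 263/870 ≈ 0.3023.
Under H₀, SE = √(0.311·0.689/870) = √(0.000246298) = 0.0157.
z = (0.3023 − 0.311)/0.0157 = -0.0087/0.0157 = -0.55.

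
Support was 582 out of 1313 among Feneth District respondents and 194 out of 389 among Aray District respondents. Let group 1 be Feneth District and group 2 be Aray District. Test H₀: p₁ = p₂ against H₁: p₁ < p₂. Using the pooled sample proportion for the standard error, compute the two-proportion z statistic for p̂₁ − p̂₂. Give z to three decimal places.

z = -1.929

p̂₁ = 582/1313 ≈ 0.44326, p̂₂ = 194/389 ≈ 0.49871.
Pooled p̂ = (582+194)/(1313+389) = 776/1702 = 0.45593.
SE = √(p̂(1−p̂)(1/n₁+1/n₂)) = √(0.45593·0.54407·0.00333231) = √(0.000826607) = 0.02875.
z = (0.44326 − 0.49871)/0.02875 = -0.05545/0.02875 = -1.929.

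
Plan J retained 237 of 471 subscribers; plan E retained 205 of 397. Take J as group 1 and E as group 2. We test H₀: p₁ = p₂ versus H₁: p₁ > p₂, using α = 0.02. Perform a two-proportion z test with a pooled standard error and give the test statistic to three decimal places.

p̂₁ = 237/471 = 0.50318, p̂₂ = 205/397 = 0.51637.
Pooled p̂ = (237+205)/(471+397) = 442/868 = 0.50922.
SE = √(0.249915 × 0.00464203) = 0.03406.
z = (0.50318 − 0.51637)/0.03406 = -0.01319/0.03406 = -0.387.
p-value = P(Z > -0.387) ≈ 0.6507; since p > α = 0.02, fail to reject H₀.

z = -0.387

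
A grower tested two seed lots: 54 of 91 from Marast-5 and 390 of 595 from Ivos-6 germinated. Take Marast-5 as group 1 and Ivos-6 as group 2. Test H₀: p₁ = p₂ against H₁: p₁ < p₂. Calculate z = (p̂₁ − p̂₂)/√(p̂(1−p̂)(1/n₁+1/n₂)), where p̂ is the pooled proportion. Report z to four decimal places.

p̂₁ = 54/91 = 0.593407, p̂₂ = 390/595 = 0.655462.
Pooled p̂ = (54+390)/(91+595) = 444/686 = 0.647230.
SE = √(0.228323 × 0.0126697) = 0.053785.
z = (0.593407 − 0.655462)/0.053785 = -0.062055/0.053785 = -1.1538.

z = -1.1538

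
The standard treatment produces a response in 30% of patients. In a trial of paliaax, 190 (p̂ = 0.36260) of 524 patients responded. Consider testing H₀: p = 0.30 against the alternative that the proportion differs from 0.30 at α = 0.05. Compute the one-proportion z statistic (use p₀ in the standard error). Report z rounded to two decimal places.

z = 3.13

p̂ = 190/524 ≈ 0.3626.
Standard error under H₀: √(0.3×0.7/524) = 0.0200.
z = (0.3626 − 0.3)/0.0200 = 0.0626/0.0200 = 3.13.
p-value = 2·P(Z > 3.127) ≈ 0.0018; since p < α = 0.05, reject H₀.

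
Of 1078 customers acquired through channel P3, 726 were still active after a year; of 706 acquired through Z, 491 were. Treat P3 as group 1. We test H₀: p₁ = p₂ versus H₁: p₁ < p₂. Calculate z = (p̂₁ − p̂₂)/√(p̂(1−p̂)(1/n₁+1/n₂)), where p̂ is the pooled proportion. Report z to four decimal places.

z = -0.9758

p̂₁ = 726/1078 = 0.673469, p̂₂ = 491/706 = 0.695467.
Pooled p̂ = (726+491)/(1078+706) = 1217/1784 = 0.682175.
SE = √(0.216812 × 0.00234407) = 0.022544.
z = (0.673469 − 0.695467)/0.022544 = -0.021998/0.022544 = -0.9758.
p-value = P(Z < -0.976) ≈ 0.1646.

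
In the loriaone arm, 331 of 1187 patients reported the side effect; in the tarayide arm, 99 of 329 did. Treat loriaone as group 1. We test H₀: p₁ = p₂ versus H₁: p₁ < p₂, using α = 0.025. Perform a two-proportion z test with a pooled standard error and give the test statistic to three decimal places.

p̂₁ = 331/1187 = 0.27885, p̂₂ = 99/329 = 0.30091.
Pooled p̂ = (331+99)/(1187+329) = 430/1516 = 0.28364.
SE = √(0.203189 × 0.00388197) = 0.02809.
z = (0.27885 − 0.30091)/0.02809 = -0.02206/0.02809 = -0.785.
p-value = P(Z < -0.785) ≈ 0.2161; since p > α = 0.025, fail to reject H₀.

z = -0.785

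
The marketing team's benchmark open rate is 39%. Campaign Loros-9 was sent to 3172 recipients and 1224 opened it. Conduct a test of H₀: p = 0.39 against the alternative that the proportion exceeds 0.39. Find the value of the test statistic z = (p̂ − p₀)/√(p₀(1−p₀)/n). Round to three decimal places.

p̂ = 1224/3172 = 0.38588.
SE = √(p₀(1−p₀)/n) = √(0.2379/3172) = 0.00866.
z = (0.38588 − 0.39)/0.00866 = -0.00412/0.00866 = -0.476.
p-value = P(Z > -0.476) ≈ 0.6830.

z = -0.476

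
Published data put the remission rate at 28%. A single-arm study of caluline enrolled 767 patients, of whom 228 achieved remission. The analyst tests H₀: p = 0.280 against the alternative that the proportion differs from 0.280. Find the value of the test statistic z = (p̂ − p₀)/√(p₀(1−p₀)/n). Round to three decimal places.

z = 1.065

p̂ = 228/767 = 0.29726.
SE = √(p₀(1−p₀)/n) = √(0.2016/767) = 0.01621.
z = (0.29726 − 0.28)/0.01621 = 0.01726/0.01621 = 1.065.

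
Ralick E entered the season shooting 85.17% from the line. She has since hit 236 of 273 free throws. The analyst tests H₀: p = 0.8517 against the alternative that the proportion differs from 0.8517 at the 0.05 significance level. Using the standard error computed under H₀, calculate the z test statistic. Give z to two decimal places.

z = 0.59

p̂ = 236/273 = 0.86447.
Under H₀, SE = √(0.8517·0.1483/273) = √(0.000462663) = 0.02151.
z = (0.86447 − 0.8517)/0.02151 = 0.01277/0.02151 = 0.59.
p-value = 2·P(Z > 0.594) ≈ 0.5528. With α = 0.05, fail to reject H₀.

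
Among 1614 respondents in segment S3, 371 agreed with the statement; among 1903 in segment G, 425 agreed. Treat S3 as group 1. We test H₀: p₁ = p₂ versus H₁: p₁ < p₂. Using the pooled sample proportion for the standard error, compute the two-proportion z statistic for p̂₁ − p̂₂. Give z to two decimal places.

p̂₁ = 371/1614 = 0.2299, p̂₂ = 425/1903 = 0.2233.
Pooled p̂ = (371+425)/(1614+1903) = 796/3517 = 0.2263.
SE = √(p̂(1−p̂)(1/n₁+1/n₂)) = √(0.2263·0.7737·0.00114506) = √(0.000200506) = 0.0142.
z = (0.2299 − 0.2233)/0.0142 = 0.0066/0.0142 = 0.46.
p-value = P(Z < 0.461) ≈ 0.6777.

z = 0.46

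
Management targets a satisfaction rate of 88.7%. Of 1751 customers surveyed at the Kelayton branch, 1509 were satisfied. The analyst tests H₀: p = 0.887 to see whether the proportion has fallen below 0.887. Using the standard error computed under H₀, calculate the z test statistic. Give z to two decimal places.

p̂ = 1509/1751 = 0.86179.
SE = √(p₀(1−p₀)/n) = √(0.10023/1751) = 0.00757.
z = (0.86179 − 0.887)/0.00757 = -0.02521/0.00757 = -3.33.
p-value = P(Z < -3.332) ≈ 0.0004.

z = -3.33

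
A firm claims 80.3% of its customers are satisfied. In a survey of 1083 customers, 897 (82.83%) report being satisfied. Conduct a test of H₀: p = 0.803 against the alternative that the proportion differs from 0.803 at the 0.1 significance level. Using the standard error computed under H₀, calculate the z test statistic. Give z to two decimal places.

z = 2.09

p̂ = 897/1083 ≈ 0.8283.
Under H₀, SE = √(0.803·0.197/1083) = √(0.000146067) = 0.0121.
z = (0.8283 − 0.803)/0.0121 = 0.0253/0.0121 = 2.09.
Two-sided p-value ≈ 2·Φ(−2.090) = 0.0367. With α = 0.1, reject H₀.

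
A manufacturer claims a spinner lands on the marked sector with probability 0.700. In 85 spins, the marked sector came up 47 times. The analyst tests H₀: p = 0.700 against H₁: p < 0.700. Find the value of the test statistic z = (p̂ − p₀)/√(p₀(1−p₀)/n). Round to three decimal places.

z = -2.959

p̂ = 47/85 ≈ 0.552941.
Standard error under H₀: √(0.7×0.3/85) = 0.049705.
z = (0.552941 − 0.7)/0.049705 = -0.147059/0.049705 = -2.959.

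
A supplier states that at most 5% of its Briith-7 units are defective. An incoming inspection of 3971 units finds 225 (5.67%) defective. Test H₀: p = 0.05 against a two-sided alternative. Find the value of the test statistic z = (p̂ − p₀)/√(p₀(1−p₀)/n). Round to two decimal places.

p̂ = 225/3971 = 0.056661.
SE = √(p₀(1−p₀)/n) = √(0.0475/3971) = 0.003459.
z = (0.056661 − 0.05)/0.003459 = 0.006661/0.003459 = 1.93.

z = 1.93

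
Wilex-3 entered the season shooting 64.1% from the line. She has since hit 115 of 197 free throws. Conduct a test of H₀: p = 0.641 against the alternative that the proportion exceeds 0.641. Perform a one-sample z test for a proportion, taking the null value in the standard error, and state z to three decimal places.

z = -1.675

p̂ = 115/197 = 0.58376.
Standard error under H₀: √(0.641×0.359/197) = 0.03418.
z = (0.58376 − 0.641)/0.03418 = -0.05724/0.03418 = -1.675.
p-value = P(Z > -1.675) ≈ 0.9530.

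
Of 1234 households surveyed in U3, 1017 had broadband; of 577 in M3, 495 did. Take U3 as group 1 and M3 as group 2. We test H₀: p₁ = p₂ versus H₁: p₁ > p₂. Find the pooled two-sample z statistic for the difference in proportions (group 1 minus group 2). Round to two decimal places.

p̂₁ = 1017/1234 = 0.82415, p̂₂ = 495/577 = 0.85789.
Pooled p̂ = (1017+495)/(1234+577) = 1512/1811 = 0.83490.
SE = √(p̂(1−p̂)(1/n₁+1/n₂)) = √(0.83490·0.16510·0.00254348) = √(0.000350601) = 0.01872.
z = (0.82415 − 0.85789)/0.01872 = -0.03374/0.01872 = -1.80.

z = -1.80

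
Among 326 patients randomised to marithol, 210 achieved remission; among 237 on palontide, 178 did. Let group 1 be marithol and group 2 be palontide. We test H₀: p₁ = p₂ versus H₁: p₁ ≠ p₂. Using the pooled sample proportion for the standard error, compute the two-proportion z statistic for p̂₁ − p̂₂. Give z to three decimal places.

p̂₁ = 210/326 = 0.64417, p̂₂ = 178/237 = 0.75105.
Pooled p̂ = (210+178)/(326+237) = 388/563 = 0.68917.
SE = √(p̂(1−p̂)(1/n₁+1/n₂)) = √(0.68917·0.31083·0.00728689) = √(0.00156097) = 0.03951.
z = (0.64417 − 0.75105)/0.03951 = -0.10688/0.03951 = -2.705.
p-value = 2·P(Z > 2.705) ≈ 0.0068.

z = -2.705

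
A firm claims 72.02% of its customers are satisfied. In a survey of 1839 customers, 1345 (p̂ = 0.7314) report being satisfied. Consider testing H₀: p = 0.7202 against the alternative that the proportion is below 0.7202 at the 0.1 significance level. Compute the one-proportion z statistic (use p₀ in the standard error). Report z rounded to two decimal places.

z = 1.07

p̂ = 1345/1839 = 0.7314.
SE = √(p₀(1−p₀)/n) = √(0.20151/1839) = 0.0105.
z = (0.7314 − 0.7202)/0.0105 = 0.0112/0.0105 = 1.07.
p-value = P(Z < 1.068) ≈ 0.8572. With α = 0.1, fail to reject H₀.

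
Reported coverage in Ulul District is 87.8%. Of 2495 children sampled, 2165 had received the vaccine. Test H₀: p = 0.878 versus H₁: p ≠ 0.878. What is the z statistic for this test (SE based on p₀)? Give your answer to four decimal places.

z = -1.5666

p̂ = 2165/2495 ≈ 0.86773547.
Under H₀, SE = √(0.878·0.122/2495) = √(4.29323e-05) = 0.00655227.
z = (0.86773547 − 0.878)/0.00655227 = -0.01026453/0.00655227 = -1.5666.
p-value = 2·P(Z > 1.567) ≈ 0.1172.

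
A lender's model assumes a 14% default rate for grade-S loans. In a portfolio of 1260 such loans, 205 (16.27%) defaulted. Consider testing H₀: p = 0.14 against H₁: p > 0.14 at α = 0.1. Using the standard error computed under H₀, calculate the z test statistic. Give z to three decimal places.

p̂ = 205/1260 = 0.162698.
Under H₀, SE = √(0.14·0.86/1260) = √(9.55556e-05) = 0.009775.
z = (0.162698 − 0.14)/0.009775 = 0.022698/0.009775 = 2.322.
p-value = P(Z > 2.322) ≈ 0.0101, so at α = 0.1 we reject H₀.

z = 2.322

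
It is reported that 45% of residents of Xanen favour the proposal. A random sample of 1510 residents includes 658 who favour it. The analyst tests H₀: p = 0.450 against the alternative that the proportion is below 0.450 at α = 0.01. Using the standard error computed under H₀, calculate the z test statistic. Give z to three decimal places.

z = -1.112

p̂ = 658/1510 ≈ 0.43576.
Under H₀, SE = √(0.45·0.55/1510) = √(0.000163907) = 0.01280.
z = (0.43576 − 0.45)/0.01280 = -0.01424/0.01280 = -1.112.
p-value = P(Z < -1.112) ≈ 0.1330, so at α = 0.01 we fail to reject H₀.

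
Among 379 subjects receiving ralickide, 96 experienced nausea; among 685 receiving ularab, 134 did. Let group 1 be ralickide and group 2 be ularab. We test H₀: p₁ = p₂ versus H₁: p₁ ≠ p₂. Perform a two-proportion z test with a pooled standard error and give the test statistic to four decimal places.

p̂₁ = 96/379 = 0.253298, p̂₂ = 134/685 = 0.195620.
Pooled p̂ = (96+134)/(379+685) = 230/1064 = 0.216165.
SE = √(p̂(1−p̂)(1/n₁+1/n₂)) = √(0.216165·0.783835·0.00409838) = √(0.00069442) = 0.026352.
z = (0.253298 − 0.195620)/0.026352 = 0.057678/0.026352 = 2.1888.
Two-sided p-value ≈ 2·Φ(−2.189) = 0.0286.

z = 2.1888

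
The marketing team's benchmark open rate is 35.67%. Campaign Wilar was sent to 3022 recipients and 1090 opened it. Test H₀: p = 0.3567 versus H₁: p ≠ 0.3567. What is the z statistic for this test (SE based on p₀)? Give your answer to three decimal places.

p̂ = 1090/3022 ≈ 0.36069.
Under H₀, SE = √(0.3567·0.6433/3022) = √(7.59315e-05) = 0.00871.
z = (0.36069 − 0.3567)/0.00871 = 0.00399/0.00871 = 0.458.
p-value = 2·P(Z > 0.458) ≈ 0.6472.

z = 0.458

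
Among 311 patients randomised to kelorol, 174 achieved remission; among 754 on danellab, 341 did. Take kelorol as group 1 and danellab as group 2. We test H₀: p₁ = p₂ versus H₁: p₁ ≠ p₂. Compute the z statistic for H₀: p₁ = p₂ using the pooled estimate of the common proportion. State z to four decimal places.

z = 3.1840

p̂₁ = 174/311 = 0.559486, p̂₂ = 341/754 = 0.452255.
Pooled p̂ = (174+341)/(311+754) = 515/1065 = 0.483568.
SE = √(0.24973 × 0.00454169) = 0.033678.
z = (0.559486 − 0.452255)/0.033678 = 0.107231/0.033678 = 3.1840.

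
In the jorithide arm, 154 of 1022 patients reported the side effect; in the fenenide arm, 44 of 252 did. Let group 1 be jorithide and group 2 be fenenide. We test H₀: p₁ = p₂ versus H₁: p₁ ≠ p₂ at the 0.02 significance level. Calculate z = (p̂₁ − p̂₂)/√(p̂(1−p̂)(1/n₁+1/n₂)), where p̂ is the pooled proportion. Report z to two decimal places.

z = -0.94

p̂₁ = 154/1022 ≈ 0.1507, p̂₂ = 44/252 ≈ 0.1746.
Pooled p̂ = (154+44)/(1022+252) = 198/1274 = 0.1554.
SE = √(0.131262 × 0.00494673) = 0.0255.
z = (0.1507 − 0.1746)/0.0255 = -0.0239/0.0255 = -0.94.
p-value = 2·P(Z > 0.939) ≈ 0.3479. With α = 0.02, fail to reject H₀.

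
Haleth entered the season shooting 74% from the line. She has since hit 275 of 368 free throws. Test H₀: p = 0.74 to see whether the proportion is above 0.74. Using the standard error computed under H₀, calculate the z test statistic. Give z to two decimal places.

p̂ = 275/368 ≈ 0.7473.
Under H₀, SE = √(0.74·0.26/368) = √(0.000522826) = 0.0229.
z = (0.7473 − 0.74)/0.0229 = 0.0073/0.0229 = 0.32.

z = 0.32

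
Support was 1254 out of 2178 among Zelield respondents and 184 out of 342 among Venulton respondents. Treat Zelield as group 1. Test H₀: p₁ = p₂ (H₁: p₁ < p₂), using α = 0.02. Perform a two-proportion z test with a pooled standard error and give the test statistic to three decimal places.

z = 1.311

p̂₁ = 1254/2178 = 0.57576, p̂₂ = 184/342 = 0.53801.
Pooled p̂ = (1254+184)/(2178+342) = 1438/2520 = 0.57063.
SE = √(0.245011 × 0.00338311) = 0.02879.
z = (0.57576 − 0.53801)/0.02879 = 0.03775/0.02879 = 1.311.
p-value = P(Z < 1.311) ≈ 0.9051. With α = 0.02, fail to reject H₀.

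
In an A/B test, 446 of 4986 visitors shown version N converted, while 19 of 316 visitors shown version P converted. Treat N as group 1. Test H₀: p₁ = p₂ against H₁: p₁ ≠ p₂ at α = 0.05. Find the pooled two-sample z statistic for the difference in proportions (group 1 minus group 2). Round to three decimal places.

z = 1.787

p̂₁ = 446/4986 ≈ 0.08945, p̂₂ = 19/316 ≈ 0.06013.
Pooled p̂ = (446+19)/(4986+316) = 465/5302 = 0.08770.
SE = √(0.080011 × 0.00336512) = 0.01641.
z = (0.08945 − 0.06013)/0.01641 = 0.02932/0.01641 = 1.787.
p-value = 2·P(Z > 1.787) ≈ 0.0739. With α = 0.05, fail to reject H₀.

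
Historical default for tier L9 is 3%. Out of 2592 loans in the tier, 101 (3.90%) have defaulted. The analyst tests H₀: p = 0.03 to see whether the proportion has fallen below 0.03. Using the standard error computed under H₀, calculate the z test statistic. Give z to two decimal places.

z = 2.68

p̂ = 101/2592 ≈ 0.03897.
SE = √(p₀(1−p₀)/n) = √(0.0291/2592) = 0.00335.
z = (0.03897 − 0.03)/0.00335 = 0.00897/0.00335 = 2.68.
p-value = P(Z < 2.676) ≈ 0.9963.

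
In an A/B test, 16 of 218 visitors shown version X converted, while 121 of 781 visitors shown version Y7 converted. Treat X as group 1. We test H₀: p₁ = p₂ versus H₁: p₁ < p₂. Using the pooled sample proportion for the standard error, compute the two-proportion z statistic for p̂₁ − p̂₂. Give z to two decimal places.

z = -3.09

p̂₁ = 16/218 ≈ 0.07339, p̂₂ = 121/781 ≈ 0.15493.
Pooled p̂ = (16+121)/(218+781) = 137/999 = 0.13714.
SE = √(p̂(1−p̂)(1/n₁+1/n₂)) = √(0.13714·0.86286·0.00586757) = √(0.000694312) = 0.02635.
z = (0.07339 − 0.15493)/0.02635 = -0.08154/0.02635 = -3.09.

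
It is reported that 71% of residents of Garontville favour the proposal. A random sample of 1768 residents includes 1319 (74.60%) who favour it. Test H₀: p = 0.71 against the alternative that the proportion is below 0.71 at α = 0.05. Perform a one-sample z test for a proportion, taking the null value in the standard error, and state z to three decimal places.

p̂ = 1319/1768 = 0.74604.
Under H₀, SE = √(0.71·0.29/1768) = √(0.000116459) = 0.01079.
z = (0.74604 − 0.71)/0.01079 = 0.03604/0.01079 = 3.340.
p-value = P(Z < 3.340) ≈ 0.9996. With α = 0.05, fail to reject H₀.

z = 3.340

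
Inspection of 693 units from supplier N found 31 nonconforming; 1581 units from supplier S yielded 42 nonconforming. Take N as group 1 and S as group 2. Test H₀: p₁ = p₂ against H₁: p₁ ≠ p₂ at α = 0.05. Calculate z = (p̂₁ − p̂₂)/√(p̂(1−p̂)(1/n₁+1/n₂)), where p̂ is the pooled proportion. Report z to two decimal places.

z = 2.26

p̂₁ = 31/693 ≈ 0.0447, p̂₂ = 42/1581 ≈ 0.0266.
Pooled p̂ = (31+42)/(693+1581) = 73/2274 = 0.0321.
SE = √(p̂(1−p̂)(1/n₁+1/n₂)) = √(0.0321·0.9679·0.00207551) = √(6.44893e-05) = 0.0080.
z = (0.0447 − 0.0266)/0.0080 = 0.0181/0.0080 = 2.26.
p-value = 2·P(Z > 2.262) ≈ 0.0237; since p < α = 0.05, reject H₀.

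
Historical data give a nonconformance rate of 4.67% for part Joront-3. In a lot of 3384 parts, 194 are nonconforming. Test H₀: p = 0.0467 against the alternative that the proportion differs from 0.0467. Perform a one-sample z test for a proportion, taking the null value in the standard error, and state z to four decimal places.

z = 2.9303

p̂ = 194/3384 = 0.0573286.
Standard error under H₀: √(0.0467×0.9533/3384) = 0.0036271.
z = (0.0573286 − 0.0467)/0.0036271 = 0.0106286/0.0036271 = 2.9303.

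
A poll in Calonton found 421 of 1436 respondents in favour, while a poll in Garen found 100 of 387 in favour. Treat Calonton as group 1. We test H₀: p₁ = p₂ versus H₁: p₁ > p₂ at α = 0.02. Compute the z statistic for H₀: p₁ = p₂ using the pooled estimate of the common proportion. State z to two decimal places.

p̂₁ = 421/1436 = 0.2932, p̂₂ = 100/387 = 0.2584.
Pooled p̂ = (421+100)/(1436+387) = 521/1823 = 0.2858.
SE = √(0.204115 × 0.00328036) = 0.0259.
z = (0.2932 − 0.2584)/0.0259 = 0.0348/0.0259 = 1.34.
p-value = P(Z > 1.344) ≈ 0.0895, so at α = 0.02 we fail to reject H₀.

z = 1.34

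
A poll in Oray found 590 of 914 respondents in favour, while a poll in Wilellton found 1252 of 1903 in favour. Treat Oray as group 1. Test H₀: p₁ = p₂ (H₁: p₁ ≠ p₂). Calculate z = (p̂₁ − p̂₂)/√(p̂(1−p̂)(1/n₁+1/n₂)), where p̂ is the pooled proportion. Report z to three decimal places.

z = -0.647

p̂₁ = 590/914 = 0.645514, p̂₂ = 1252/1903 = 0.657909.
Pooled p̂ = (590+1252)/(914+1903) = 1842/2817 = 0.653887.
SE = √(p̂(1−p̂)(1/n₁+1/n₂)) = √(0.653887·0.346113·0.00161958) = √(0.000366541) = 0.019145.
z = (0.645514 − 0.657909)/0.019145 = -0.012395/0.019145 = -0.647.
p-value = 2·P(Z > 0.647) ≈ 0.5174.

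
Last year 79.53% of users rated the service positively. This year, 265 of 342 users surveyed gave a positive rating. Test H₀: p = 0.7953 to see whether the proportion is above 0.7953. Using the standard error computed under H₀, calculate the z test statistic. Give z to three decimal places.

p̂ = 265/342 = 0.77485.
Under H₀, SE = √(0.7953·0.2047/342) = √(0.000476017) = 0.02182.
z = (0.77485 − 0.7953)/0.02182 = -0.02045/0.02182 = -0.937.
p-value = P(Z > -0.937) ≈ 0.8257.

z = -0.937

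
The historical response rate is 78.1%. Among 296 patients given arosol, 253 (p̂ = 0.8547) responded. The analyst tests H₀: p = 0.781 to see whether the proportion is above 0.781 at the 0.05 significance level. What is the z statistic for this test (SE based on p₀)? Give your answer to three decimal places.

p̂ = 253/296 ≈ 0.85473.
Under H₀, SE = √(0.781·0.219/296) = √(0.000577834) = 0.02404.
z = (0.85473 − 0.781)/0.02404 = 0.07373/0.02404 = 3.067.
p-value = P(Z > 3.067) ≈ 0.0011; since p < α = 0.05, reject H₀.

z = 3.067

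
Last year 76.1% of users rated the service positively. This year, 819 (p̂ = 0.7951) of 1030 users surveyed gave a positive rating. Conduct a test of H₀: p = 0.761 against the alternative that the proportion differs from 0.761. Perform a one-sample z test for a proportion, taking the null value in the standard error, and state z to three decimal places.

z = 2.570

p̂ = 819/1030 = 0.79515.
Standard error under H₀: √(0.761×0.239/1030) = 0.01329.
z = (0.79515 − 0.761)/0.01329 = 0.03415/0.01329 = 2.570.
Two-sided p-value ≈ 2·Φ(−2.570) = 0.0102.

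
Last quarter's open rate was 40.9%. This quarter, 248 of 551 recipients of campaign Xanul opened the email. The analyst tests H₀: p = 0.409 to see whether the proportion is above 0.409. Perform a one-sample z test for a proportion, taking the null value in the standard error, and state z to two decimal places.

z = 1.96

p̂ = 248/551 ≈ 0.45009.
Under H₀, SE = √(0.409·0.591/551) = √(0.000438691) = 0.02094.
z = (0.45009 − 0.409)/0.02094 = 0.04109/0.02094 = 1.96.
p-value = P(Z > 1.962) ≈ 0.0249.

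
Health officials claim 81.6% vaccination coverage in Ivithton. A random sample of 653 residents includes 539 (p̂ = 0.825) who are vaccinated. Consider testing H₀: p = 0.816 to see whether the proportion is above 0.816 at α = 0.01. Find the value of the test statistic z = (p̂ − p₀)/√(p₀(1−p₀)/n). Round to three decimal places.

z = 0.621

p̂ = 539/653 ≈ 0.82542.
SE = √(p₀(1−p₀)/n) = √(0.15014/653) = 0.01516.
z = (0.82542 − 0.816)/0.01516 = 0.00942/0.01516 = 0.621.
p-value = P(Z > 0.621) ≈ 0.2672; since p > α = 0.01, fail to reject H₀.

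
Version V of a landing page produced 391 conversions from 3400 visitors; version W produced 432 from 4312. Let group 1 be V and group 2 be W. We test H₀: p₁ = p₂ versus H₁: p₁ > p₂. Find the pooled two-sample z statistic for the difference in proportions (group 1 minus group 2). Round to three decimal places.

z = 2.092

p̂₁ = 391/3400 = 0.11500, p̂₂ = 432/4312 = 0.10019.
Pooled p̂ = (391+432)/(3400+4312) = 823/7712 = 0.10672.
SE = √(p̂(1−p̂)(1/n₁+1/n₂)) = √(0.10672·0.89328·0.000526029) = √(5.01454e-05) = 0.00708.
z = (0.11500 − 0.10019)/0.00708 = 0.01481/0.00708 = 2.092.
p-value = P(Z > 2.092) ≈ 0.0182.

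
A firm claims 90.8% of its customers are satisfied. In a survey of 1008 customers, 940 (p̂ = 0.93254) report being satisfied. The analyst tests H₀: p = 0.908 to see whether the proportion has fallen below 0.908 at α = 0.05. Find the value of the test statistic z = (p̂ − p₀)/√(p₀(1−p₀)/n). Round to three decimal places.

z = 2.696

p̂ = 940/1008 ≈ 0.932540.
Standard error under H₀: √(0.908×0.092/1008) = 0.009103.
z = (0.932540 − 0.908)/0.009103 = 0.024540/0.009103 = 2.696.
p-value = P(Z < 2.696) ≈ 0.9965; since p > α = 0.05, fail to reject H₀.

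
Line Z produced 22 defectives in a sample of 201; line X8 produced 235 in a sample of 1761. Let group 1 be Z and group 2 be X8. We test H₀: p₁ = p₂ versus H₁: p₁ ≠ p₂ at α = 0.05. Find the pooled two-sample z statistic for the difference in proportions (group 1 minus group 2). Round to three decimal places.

p̂₁ = 22/201 = 0.10945, p̂₂ = 235/1761 = 0.13345.
Pooled p̂ = (22+235)/(201+1761) = 257/1962 = 0.13099.
SE = √(p̂(1−p̂)(1/n₁+1/n₂)) = √(0.13099·0.86901·0.00554298) = √(0.000630962) = 0.02512.
z = (0.10945 − 0.13345)/0.02512 = -0.02400/0.02512 = -0.955.
Two-sided p-value ≈ 2·Φ(−0.955) = 0.3395. With α = 0.05, fail to reject H₀.

z = -0.955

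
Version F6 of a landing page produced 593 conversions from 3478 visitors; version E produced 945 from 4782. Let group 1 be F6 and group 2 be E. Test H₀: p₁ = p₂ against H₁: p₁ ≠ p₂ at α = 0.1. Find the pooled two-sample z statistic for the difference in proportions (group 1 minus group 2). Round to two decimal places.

p̂₁ = 593/3478 = 0.17050, p̂₂ = 945/4782 = 0.19762.
Pooled p̂ = (593+945)/(3478+4782) = 1538/8260 = 0.18620.
SE = √(0.151529 × 0.000496639) = 0.00867.
z = (0.17050 − 0.19762)/0.00867 = -0.02712/0.00867 = -3.13.
Two-sided p-value ≈ 2·Φ(−3.126) = 0.0018. With α = 0.1, reject H₀.

z = -3.13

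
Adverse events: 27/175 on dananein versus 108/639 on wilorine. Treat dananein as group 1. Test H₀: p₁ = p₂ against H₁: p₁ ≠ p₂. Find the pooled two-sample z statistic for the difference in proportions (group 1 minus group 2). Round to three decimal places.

z = -0.464

p̂₁ = 27/175 ≈ 0.15429, p̂₂ = 108/639 ≈ 0.16901.
Pooled p̂ = (27+108)/(175+639) = 135/814 = 0.16585.
SE = √(0.138342 × 0.00727923) = 0.03173.
z = (0.15429 − 0.16901)/0.03173 = -0.01472/0.03173 = -0.464.
Two-sided p-value ≈ 2·Φ(−0.464) = 0.6426.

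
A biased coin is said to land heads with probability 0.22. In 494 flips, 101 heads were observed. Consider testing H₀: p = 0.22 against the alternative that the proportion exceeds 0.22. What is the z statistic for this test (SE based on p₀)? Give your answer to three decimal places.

p̂ = 101/494 = 0.20445.
Standard error under H₀: √(0.22×0.78/494) = 0.01864.
z = (0.20445 − 0.22)/0.01864 = -0.01555/0.01864 = -0.834.
p-value = P(Z > -0.834) ≈ 0.7979.

z = -0.834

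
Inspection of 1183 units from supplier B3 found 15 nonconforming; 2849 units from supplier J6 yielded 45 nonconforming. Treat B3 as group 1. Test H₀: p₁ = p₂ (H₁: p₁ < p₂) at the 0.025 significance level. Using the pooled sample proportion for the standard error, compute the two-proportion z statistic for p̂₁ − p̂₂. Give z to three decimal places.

z = -0.744

p̂₁ = 15/1183 ≈ 0.012680, p̂₂ = 45/2849 ≈ 0.015795.
Pooled p̂ = (15+45)/(1183+2849) = 60/4032 = 0.014881.
SE = √(0.0146595 × 0.00119631) = 0.004188.
z = (0.012680 − 0.015795)/0.004188 = -0.003115/0.004188 = -0.744.
p-value = P(Z < -0.744) ≈ 0.2285. With α = 0.025, fail to reject H₀.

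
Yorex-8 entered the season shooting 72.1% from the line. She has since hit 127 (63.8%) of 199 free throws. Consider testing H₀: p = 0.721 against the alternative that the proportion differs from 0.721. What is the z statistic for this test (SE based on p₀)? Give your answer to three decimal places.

p̂ = 127/199 ≈ 0.63819.
SE = √(p₀(1−p₀)/n) = √(0.20116/199) = 0.03179.
z = (0.63819 − 0.721)/0.03179 = -0.08281/0.03179 = -2.605.
Two-sided p-value ≈ 2·Φ(−2.605) = 0.0092.

z = -2.605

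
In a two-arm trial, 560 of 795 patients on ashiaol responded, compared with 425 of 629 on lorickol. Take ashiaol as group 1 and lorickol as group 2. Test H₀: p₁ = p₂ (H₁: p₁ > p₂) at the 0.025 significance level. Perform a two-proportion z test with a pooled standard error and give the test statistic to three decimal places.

p̂₁ = 560/795 = 0.70440, p̂₂ = 425/629 = 0.67568.
Pooled p̂ = (560+425)/(795+629) = 985/1424 = 0.69171.
SE = √(p̂(1−p̂)(1/n₁+1/n₂)) = √(0.69171·0.30829·0.00284769) = √(0.000607258) = 0.02464.
z = (0.70440 − 0.67568)/0.02464 = 0.02872/0.02464 = 1.166.
p-value = P(Z > 1.166) ≈ 0.1219; since p > α = 0.025, fail to reject H₀.

z = 1.166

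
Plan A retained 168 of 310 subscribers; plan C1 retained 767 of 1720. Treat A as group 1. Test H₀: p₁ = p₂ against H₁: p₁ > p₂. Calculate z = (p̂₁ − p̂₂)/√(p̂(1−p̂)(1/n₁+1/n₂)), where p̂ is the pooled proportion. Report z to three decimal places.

z = 3.122

p̂₁ = 168/310 = 0.541935, p̂₂ = 767/1720 = 0.445930.
Pooled p̂ = (168+767)/(310+1720) = 935/2030 = 0.460591.
SE = √(p̂(1−p̂)(1/n₁+1/n₂)) = √(0.460591·0.539409·0.0038072) = √(0.000945888) = 0.030755.
z = (0.541935 − 0.445930)/0.030755 = 0.096005/0.030755 = 3.122.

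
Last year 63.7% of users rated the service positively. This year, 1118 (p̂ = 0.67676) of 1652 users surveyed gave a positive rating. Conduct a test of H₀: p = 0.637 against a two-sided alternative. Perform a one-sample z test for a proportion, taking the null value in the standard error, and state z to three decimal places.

p̂ = 1118/1652 = 0.676755.
SE = √(p₀(1−p₀)/n) = √(0.23123/1652) = 0.011831.
z = (0.676755 − 0.637)/0.011831 = 0.039755/0.011831 = 3.360.
p-value = 2·P(Z > 3.360) ≈ 0.0008.

z = 3.360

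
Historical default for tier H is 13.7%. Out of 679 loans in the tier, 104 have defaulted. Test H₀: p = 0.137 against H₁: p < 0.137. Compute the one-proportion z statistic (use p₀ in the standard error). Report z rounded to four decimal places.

p̂ = 104/679 = 0.153166.
Standard error under H₀: √(0.137×0.863/679) = 0.013196.
z = (0.153166 − 0.137)/0.013196 = 0.016166/0.013196 = 1.2251.

z = 1.2251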